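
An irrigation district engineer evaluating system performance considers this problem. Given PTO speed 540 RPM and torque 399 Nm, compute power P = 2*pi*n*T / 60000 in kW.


P = 2*pi*n*T / 60000
  = 2*pi * 540 * 399 / 60000
  = 1353775.11 / 60000
  = 22.56 kW


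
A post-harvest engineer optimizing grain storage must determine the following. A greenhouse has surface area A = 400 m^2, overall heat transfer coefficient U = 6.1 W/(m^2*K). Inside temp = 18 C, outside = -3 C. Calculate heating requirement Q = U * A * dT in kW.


dT = 18 - (-3) = 21 K
Q = U * A * dT
  = 6.1 * 400 * 21
  = 51240 W = 51.24 kW


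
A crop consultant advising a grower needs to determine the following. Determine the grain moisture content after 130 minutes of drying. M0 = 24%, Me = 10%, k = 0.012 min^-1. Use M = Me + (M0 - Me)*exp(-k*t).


M = Me + (M0 - Me) * e^(-k*t)
  = 10 + (24 - 10) * e^(-0.012*130)
  = 10 + 14 * e^(-1.560)
  = 10 + 14 * 0.21014
  = 10 + 2.9419
  = 12.94%


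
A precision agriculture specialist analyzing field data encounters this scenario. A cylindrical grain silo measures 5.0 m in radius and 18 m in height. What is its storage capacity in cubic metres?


V = pi * r^2 * h
  = pi * 5.0^2 * 18
  = pi * 25 * 18
  = 1413.72 m^3


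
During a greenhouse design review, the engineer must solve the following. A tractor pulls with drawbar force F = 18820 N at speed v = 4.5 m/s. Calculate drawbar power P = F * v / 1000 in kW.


P = F * v / 1000
  = 18820 * 4.5 / 1000
  = 84690 / 1000
  = 84.69 kW


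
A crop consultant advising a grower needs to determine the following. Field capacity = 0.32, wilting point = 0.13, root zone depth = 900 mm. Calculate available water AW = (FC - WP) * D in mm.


AW = (FC - WP) * D
   = (0.32 - 0.13) * 900
   = 0.19 * 900
   = 171 mm


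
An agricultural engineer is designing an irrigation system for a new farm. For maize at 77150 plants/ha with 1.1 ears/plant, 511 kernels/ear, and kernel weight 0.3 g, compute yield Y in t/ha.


Y = density * ears * kernels * kw
  = 77150 * 1.1 * 511 * 0.3 g/ha
  = 13009804.50 g/ha
  = 13009.80 kg/ha = 13.01 t/ha


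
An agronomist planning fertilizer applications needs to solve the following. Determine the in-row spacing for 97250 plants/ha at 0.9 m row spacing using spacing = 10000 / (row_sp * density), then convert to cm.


spacing = 10000 / (row_sp * density)
        = 10000 / (0.9 * 97250)
        = 10000 / 87525
        = 0.11425 m = 11.43 cm


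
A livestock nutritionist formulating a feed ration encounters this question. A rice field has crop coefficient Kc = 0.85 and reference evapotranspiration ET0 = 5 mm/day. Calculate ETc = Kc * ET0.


ETc = Kc * ET0
    = 0.85 * 5
    = 4.25 mm/day


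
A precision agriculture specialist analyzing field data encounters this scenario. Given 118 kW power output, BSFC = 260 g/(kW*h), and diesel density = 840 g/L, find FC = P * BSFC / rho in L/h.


FC = P * BSFC / rho_fuel
   = 118 * 260 / 840
   = 30680 / 840
   = 36.52 L/h


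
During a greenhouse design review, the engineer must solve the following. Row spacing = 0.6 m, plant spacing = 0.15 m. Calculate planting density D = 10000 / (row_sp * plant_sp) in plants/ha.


D = 10000 / (row_sp * plant_sp)
  = 10000 / (0.6 * 0.15)
  = 10000 / 0.0900
  = 111111.11 plants/ha


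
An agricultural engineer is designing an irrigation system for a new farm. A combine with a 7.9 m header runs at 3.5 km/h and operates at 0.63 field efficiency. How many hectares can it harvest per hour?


C = w * v * eta_f / 10
  = 7.9 * 3.5 * 0.63 / 10
  = 17.42 / 10
  = 1.74 ha/h


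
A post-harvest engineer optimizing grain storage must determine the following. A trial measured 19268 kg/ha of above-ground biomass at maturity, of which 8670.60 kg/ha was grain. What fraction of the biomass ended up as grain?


HI = grain_yield / biomass
   = 8670.60 / 19268
   = 0.45


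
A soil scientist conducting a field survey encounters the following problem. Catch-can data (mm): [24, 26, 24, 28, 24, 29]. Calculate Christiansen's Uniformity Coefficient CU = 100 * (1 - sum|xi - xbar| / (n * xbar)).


xbar = 155 / 6 = 25.833
sum|xi - xbar| = 11
CU = 100 * (1 - 11 / (6 * 25.833))
   = 100 * (1 - 0.0710)
   = 92.90%


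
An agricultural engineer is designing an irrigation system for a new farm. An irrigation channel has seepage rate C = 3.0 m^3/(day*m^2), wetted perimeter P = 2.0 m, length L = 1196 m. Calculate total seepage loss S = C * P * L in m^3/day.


S = C * P * L
  = 3.0 * 2.0 * 1196
  = 7176 m^3/day


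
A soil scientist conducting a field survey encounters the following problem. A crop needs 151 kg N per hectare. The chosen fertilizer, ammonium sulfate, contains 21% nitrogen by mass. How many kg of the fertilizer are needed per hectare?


Rate = N_required / (N_content / 100)
     = 151 / (21 / 100)
     = 151 / 0.21
     = 719.05 kg/ha


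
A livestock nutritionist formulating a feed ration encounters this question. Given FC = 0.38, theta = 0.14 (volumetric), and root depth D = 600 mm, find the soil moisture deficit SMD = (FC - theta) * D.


SMD = (FC - theta) * D
    = (0.38 - 0.14) * 600
    = 0.240 * 600
    = 144 mm


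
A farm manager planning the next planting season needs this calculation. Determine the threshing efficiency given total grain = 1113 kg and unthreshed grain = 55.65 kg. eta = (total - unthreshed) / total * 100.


eta = (total - unthreshed) / total * 100
    = (1113 - 55.65) / 1113 * 100
    = 1057.35 / 1113 * 100
    = 95%


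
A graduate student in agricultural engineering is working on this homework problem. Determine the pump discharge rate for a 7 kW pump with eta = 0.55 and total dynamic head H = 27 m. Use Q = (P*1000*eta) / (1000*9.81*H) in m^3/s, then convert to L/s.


Q = (P * 1000 * eta) / (rho * g * H)
  = (7 * 1000 * 0.55) / (1000 * 9.81 * 27)
  = 3850 / 264870
  = 0.01454 m^3/s = 14.54 L/s


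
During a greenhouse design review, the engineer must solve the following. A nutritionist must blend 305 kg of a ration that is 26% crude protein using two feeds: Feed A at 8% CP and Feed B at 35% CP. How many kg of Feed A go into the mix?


parts_A = CP_b - target = 35 - 26 = 9
parts_B = target - CP_a = 26 - 8 = 18
total_parts = 9 + 18 = 27
Feed A = 305 * 9 / 27 = 101.67 kg
Feed B = 305 * 18 / 27 = 203.33 kg

101.67 kg


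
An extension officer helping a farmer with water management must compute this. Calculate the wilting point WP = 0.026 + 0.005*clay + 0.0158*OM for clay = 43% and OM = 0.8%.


WP = 0.026 + 0.005*43 + 0.0158*0.8
   = 0.026 + 0.2150 + 0.0126
   = 0.2536


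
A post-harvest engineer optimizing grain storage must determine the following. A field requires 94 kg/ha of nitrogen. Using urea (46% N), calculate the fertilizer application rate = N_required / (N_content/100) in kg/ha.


Rate = N_required / (N_content / 100)
     = 94 / (46 / 100)
     = 94 / 0.46
     = 204.35 kg/ha


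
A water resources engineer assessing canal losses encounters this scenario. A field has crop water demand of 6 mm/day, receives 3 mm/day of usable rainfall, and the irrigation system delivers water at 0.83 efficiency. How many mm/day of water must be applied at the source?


IWR = (ETc - Pe) / Ea
    = (6 - 3) / 0.83
    = 3 / 0.83
    = 3.61 mm/day


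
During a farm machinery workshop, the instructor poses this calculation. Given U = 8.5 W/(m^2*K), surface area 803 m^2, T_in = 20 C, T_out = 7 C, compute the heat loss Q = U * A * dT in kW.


dT = 20 - (7) = 13 K
Q = U * A * dT
  = 8.5 * 803 * 13
  = 88731.50 W = 88.73 kW


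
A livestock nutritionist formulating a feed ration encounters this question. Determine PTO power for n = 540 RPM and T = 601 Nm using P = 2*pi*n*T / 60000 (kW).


P = 2*pi*n*T / 60000
  = 2*pi * 540 * 601 / 60000
  = 2039144.96 / 60000
  = 33.99 kW


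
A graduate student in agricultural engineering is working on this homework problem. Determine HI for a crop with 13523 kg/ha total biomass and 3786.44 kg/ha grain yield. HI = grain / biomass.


HI = grain_yield / biomass
   = 3786.44 / 13523
   = 0.28


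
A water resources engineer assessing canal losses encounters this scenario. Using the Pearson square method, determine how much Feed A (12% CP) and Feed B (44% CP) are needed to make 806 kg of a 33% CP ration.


parts_A = CP_b - target = 44 - 33 = 11
parts_B = target - CP_a = 33 - 12 = 21
total_parts = 11 + 21 = 32
Feed A = 806 * 11 / 32 = 277.06 kg
Feed B = 806 * 21 / 32 = 528.94 kg

277.06 kg


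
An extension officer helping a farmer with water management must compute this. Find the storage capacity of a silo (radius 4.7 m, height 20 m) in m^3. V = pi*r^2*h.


V = pi * r^2 * h
  = pi * 4.7^2 * 20
  = pi * 22.09 * 20
  = 1387.96 m^3


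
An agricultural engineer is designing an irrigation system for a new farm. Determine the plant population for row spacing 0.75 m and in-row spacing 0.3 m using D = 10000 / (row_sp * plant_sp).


D = 10000 / (row_sp * plant_sp)
  = 10000 / (0.75 * 0.3)
  = 10000 / 0.2250
  = 44444.44 plants/ha


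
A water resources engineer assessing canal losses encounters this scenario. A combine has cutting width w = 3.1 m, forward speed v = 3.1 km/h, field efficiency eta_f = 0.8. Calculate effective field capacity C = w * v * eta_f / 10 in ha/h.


C = w * v * eta_f / 10
  = 3.1 * 3.1 * 0.8 / 10
  = 7.69 / 10
  = 0.77 ha/h


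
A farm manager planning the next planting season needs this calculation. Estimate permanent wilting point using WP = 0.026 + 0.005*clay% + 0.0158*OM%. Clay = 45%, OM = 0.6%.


WP = 0.026 + 0.005*45 + 0.0158*0.6
   = 0.026 + 0.2250 + 0.0095
   = 0.2605


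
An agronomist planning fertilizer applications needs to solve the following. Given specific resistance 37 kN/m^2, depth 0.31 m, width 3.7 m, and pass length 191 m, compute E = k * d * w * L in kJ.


E = k * d * w * L
  = 37 * 0.31 * 3.7 * 191
  = 8105.85 kJ


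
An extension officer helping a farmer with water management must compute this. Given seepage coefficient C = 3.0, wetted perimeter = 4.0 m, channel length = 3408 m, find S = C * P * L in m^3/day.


S = C * P * L
  = 3.0 * 4.0 * 3408
  = 40896 m^3/day


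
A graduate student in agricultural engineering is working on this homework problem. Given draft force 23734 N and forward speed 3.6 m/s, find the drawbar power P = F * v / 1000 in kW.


P = F * v / 1000
  = 23734 * 3.6 / 1000
  = 85442.40 / 1000
  = 85.44 kW


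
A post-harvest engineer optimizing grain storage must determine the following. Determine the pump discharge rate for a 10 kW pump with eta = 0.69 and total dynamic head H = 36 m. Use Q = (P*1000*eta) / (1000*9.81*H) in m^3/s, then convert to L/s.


Q = (P * 1000 * eta) / (rho * g * H)
  = (10 * 1000 * 0.69) / (1000 * 9.81 * 36)
  = 6900 / 353160
  = 0.01954 m^3/s = 19.54 L/s


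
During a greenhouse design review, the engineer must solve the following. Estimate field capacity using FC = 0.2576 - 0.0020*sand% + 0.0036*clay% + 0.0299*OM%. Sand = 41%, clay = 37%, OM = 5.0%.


FC = 0.2576 - 0.0020*41 + 0.0036*37 + 0.0299*5.0
   = 0.2576 - 0.0820 + 0.1332 + 0.1495
   = 0.4583


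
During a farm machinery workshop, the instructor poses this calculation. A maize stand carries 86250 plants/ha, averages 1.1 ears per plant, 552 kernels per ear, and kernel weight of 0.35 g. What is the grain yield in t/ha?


Y = density * ears * kernels * kw
  = 86250 * 1.1 * 552 * 0.35 g/ha
  = 18329850 g/ha
  = 18329.85 kg/ha = 18.33 t/ha


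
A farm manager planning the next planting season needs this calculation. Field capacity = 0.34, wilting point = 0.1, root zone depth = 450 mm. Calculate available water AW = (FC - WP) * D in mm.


AW = (FC - WP) * D
   = (0.34 - 0.1) * 450
   = 0.24 * 450
   = 108 mm


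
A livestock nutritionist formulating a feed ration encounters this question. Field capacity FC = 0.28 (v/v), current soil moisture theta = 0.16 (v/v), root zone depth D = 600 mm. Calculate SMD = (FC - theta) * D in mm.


SMD = (FC - theta) * D
    = (0.28 - 0.16) * 600
    = 0.120 * 600
    = 72 mm


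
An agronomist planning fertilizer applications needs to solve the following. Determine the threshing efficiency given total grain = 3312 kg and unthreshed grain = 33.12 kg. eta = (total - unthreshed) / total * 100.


eta = (total - unthreshed) / total * 100
    = (3312 - 33.12) / 3312 * 100
    = 3278.88 / 3312 * 100
    = 99%


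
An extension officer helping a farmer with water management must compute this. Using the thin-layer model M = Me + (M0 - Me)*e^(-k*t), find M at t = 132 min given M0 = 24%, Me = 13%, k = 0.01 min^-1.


M = Me + (M0 - Me) * e^(-k*t)
  = 13 + (24 - 13) * e^(-0.01*132)
  = 13 + 11 * e^(-1.320)
  = 13 + 11 * 0.26714
  = 13 + 2.9385
  = 15.94%


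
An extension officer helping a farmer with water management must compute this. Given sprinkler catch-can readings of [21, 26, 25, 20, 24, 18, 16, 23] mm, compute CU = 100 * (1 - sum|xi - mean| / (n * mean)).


xbar = 173 / 8 = 21.625
sum|xi - xbar| = 23
CU = 100 * (1 - 23 / (8 * 21.625))
   = 100 * (1 - 0.1329)
   = 86.71%


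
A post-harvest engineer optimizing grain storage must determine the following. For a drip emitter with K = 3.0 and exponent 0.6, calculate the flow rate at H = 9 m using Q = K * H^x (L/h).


Q = K * H^x
  = 3.0 * 9^0.6
  = 3.0 * 3.7372
  = 11.21 L/h


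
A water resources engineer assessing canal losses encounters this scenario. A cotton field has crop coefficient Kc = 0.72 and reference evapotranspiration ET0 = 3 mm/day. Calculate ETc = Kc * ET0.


ETc = Kc * ET0
    = 0.72 * 3
    = 2.16 mm/day


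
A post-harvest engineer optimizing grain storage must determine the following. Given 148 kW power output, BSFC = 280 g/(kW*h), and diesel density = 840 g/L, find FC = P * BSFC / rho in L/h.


FC = P * BSFC / rho_fuel
   = 148 * 280 / 840
   = 41440 / 840
   = 49.33 L/h


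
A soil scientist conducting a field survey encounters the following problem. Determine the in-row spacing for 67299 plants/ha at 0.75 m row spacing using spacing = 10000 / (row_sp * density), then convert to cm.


spacing = 10000 / (row_sp * density)
        = 10000 / (0.75 * 67299)
        = 10000 / 50474.25
        = 0.19812 m = 19.81 cm


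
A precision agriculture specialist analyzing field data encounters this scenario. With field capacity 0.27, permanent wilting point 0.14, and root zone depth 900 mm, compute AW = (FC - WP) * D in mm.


AW = (FC - WP) * D
   = (0.27 - 0.14) * 900
   = 0.13 * 900
   = 117 mm


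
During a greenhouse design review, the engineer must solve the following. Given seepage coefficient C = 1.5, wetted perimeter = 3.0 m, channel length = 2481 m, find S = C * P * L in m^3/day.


S = C * P * L
  = 1.5 * 3.0 * 2481
  = 11164.50 m^3/day


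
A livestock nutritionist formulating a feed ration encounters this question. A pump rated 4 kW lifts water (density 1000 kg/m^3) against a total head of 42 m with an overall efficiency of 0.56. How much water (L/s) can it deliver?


Q = (P * 1000 * eta) / (rho * g * H)
  = (4 * 1000 * 0.56) / (1000 * 9.81 * 42)
  = 2240 / 412020
  = 0.00544 m^3/s = 5.44 L/s


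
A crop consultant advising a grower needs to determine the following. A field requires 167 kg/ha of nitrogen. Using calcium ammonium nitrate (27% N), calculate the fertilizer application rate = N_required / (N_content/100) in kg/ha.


Rate = N_required / (N_content / 100)
     = 167 / (27 / 100)
     = 167 / 0.27
     = 618.52 kg/ha


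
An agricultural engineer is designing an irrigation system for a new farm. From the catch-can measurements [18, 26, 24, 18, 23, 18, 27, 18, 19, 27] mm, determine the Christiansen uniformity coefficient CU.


xbar = 218 / 10 = 21.800
sum|xi - xbar| = 36
CU = 100 * (1 - 36 / (10 * 21.800))
   = 100 * (1 - 0.1651)
   = 83.49%


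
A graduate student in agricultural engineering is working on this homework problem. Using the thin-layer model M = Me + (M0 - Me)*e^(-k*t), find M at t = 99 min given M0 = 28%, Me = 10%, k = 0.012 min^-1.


M = Me + (M0 - Me) * e^(-k*t)
  = 10 + (28 - 10) * e^(-0.012*99)
  = 10 + 18 * e^(-1.188)
  = 10 + 18 * 0.30483
  = 10 + 5.4869
  = 15.49%


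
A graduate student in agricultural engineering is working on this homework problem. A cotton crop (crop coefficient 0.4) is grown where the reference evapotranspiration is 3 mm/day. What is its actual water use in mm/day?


ETc = Kc * ET0
    = 0.4 * 3
    = 1.20 mm/day


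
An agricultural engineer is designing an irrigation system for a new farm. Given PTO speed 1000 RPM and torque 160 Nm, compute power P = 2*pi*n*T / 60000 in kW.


P = 2*pi*n*T / 60000
  = 2*pi * 1000 * 160 / 60000
  = 1005309.65 / 60000
  = 16.76 kW


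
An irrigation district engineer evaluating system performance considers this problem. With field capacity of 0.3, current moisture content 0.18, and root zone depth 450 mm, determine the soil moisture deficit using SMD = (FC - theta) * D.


SMD = (FC - theta) * D
    = (0.3 - 0.18) * 450
    = 0.120 * 450
    = 54 mm


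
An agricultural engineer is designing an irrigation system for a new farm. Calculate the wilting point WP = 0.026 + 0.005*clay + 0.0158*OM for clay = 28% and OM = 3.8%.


WP = 0.026 + 0.005*28 + 0.0158*3.8
   = 0.026 + 0.1400 + 0.0600
   = 0.2260


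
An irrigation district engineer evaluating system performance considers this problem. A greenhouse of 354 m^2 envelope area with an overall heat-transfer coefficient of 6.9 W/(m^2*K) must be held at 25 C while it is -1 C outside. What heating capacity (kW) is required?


dT = 25 - (-1) = 26 K
Q = U * A * dT
  = 6.9 * 354 * 26
  = 63507.60 W = 63.51 kW


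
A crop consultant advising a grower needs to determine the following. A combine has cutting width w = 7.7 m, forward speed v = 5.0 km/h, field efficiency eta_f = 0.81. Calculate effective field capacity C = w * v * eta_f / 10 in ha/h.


C = w * v * eta_f / 10
  = 7.7 * 5.0 * 0.81 / 10
  = 31.19 / 10
  = 3.12 ha/h


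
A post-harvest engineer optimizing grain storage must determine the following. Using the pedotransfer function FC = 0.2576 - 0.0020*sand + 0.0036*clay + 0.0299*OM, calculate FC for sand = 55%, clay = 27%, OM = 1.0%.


FC = 0.2576 - 0.0020*55 + 0.0036*27 + 0.0299*1.0
   = 0.2576 - 0.1100 + 0.0972 + 0.0299
   = 0.2747


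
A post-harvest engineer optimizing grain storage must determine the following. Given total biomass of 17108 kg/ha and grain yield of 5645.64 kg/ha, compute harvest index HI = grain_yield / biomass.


HI = grain_yield / biomass
   = 5645.64 / 17108
   = 0.33


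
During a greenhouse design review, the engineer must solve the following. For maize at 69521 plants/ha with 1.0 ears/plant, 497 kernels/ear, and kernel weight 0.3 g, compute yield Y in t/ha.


Y = density * ears * kernels * kw
  = 69521 * 1.0 * 497 * 0.3 g/ha
  = 10365581.10 g/ha
  = 10365.58 kg/ha = 10.37 t/ha


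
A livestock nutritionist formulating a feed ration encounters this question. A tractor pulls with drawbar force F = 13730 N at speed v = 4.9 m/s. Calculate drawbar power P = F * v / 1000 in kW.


P = F * v / 1000
  = 13730 * 4.9 / 1000
  = 67277 / 1000
  = 67.28 kW


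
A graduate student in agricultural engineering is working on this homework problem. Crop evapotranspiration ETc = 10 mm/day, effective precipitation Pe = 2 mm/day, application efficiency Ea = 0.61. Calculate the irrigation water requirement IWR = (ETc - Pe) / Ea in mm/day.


IWR = (ETc - Pe) / Ea
    = (10 - 2) / 0.61
    = 8 / 0.61
    = 13.11 mm/day


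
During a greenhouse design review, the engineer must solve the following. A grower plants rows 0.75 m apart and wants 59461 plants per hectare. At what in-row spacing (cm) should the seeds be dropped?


spacing = 10000 / (row_sp * density)
        = 10000 / (0.75 * 59461)
        = 10000 / 44595.75
        = 0.22424 m = 22.42 cm


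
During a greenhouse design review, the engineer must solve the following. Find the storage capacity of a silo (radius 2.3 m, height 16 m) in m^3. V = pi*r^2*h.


V = pi * r^2 * h
  = pi * 2.3^2 * 16
  = pi * 5.29 * 16
  = 265.90 m^3


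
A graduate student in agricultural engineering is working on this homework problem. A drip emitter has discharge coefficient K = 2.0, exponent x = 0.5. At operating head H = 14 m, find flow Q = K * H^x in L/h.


Q = K * H^x
  = 2.0 * 14^0.5
  = 2.0 * 3.7417
  = 7.48 L/h


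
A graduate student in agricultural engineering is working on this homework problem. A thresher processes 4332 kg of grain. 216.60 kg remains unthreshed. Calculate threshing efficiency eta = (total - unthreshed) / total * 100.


eta = (total - unthreshed) / total * 100
    = (4332 - 216.60) / 4332 * 100
    = 4115.40 / 4332 * 100
    = 95%


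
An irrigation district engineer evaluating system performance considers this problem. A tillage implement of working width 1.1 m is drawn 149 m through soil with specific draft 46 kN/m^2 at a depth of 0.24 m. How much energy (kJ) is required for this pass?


E = k * d * w * L
  = 46 * 0.24 * 1.1 * 149
  = 1809.46 kJ


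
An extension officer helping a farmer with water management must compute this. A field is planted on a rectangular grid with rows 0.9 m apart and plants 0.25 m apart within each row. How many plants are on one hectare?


D = 10000 / (row_sp * plant_sp)
  = 10000 / (0.9 * 0.25)
  = 10000 / 0.2250
  = 44444.44 plants/ha


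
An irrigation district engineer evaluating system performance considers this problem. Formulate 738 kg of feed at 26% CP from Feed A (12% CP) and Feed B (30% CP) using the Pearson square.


parts_A = CP_b - target = 30 - 26 = 4
parts_B = target - CP_a = 26 - 12 = 14
total_parts = 4 + 14 = 18
Feed A = 738 * 4 / 18 = 164 kg
Feed B = 738 * 14 / 18 = 574 kg

164 kg


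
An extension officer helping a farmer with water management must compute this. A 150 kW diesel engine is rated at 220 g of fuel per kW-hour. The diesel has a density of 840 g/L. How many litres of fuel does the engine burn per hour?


FC = P * BSFC / rho_fuel
   = 150 * 220 / 840
   = 33000 / 840
   = 39.29 L/h


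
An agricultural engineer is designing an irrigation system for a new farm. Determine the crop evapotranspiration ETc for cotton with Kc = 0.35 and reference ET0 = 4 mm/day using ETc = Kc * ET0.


ETc = Kc * ET0
    = 0.35 * 4
    = 1.40 mm/day


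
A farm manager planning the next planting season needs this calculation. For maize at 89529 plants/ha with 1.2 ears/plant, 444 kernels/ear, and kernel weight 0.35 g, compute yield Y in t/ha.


Y = density * ears * kernels * kw
  = 89529 * 1.2 * 444 * 0.35 g/ha
  = 16695367.92 g/ha
  = 16695.37 kg/ha = 16.70 t/ha


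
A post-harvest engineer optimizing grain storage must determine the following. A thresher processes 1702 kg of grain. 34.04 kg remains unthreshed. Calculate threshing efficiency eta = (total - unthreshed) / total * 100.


eta = (total - unthreshed) / total * 100
    = (1702 - 34.04) / 1702 * 100
    = 1667.96 / 1702 * 100
    = 98%


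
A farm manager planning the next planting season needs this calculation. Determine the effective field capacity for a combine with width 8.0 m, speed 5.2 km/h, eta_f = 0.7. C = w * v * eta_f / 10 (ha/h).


C = w * v * eta_f / 10
  = 8.0 * 5.2 * 0.7 / 10
  = 29.12 / 10
  = 2.91 ha/h


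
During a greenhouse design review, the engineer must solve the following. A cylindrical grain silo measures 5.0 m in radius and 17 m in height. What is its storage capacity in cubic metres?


V = pi * r^2 * h
  = pi * 5.0^2 * 17
  = pi * 25 * 17
  = 1335.18 m^3


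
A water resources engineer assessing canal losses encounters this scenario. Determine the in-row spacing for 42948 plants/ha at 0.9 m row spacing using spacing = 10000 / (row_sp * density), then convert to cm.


spacing = 10000 / (row_sp * density)
        = 10000 / (0.9 * 42948)
        = 10000 / 38653.20
        = 0.25871 m = 25.87 cm


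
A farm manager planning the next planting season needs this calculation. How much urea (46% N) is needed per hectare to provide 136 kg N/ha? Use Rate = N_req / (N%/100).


Rate = N_required / (N_content / 100)
     = 136 / (46 / 100)
     = 136 / 0.46
     = 295.65 kg/ha


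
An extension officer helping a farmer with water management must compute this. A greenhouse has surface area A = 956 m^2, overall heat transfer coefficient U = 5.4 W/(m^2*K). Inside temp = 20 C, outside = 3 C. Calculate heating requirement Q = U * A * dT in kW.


dT = 20 - (3) = 17 K
Q = U * A * dT
  = 5.4 * 956 * 17
  = 87760.80 W = 87.76 kW


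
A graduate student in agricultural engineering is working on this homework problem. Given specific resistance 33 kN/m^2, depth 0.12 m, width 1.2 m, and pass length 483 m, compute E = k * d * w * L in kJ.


E = k * d * w * L
  = 33 * 0.12 * 1.2 * 483
  = 2295.22 kJ


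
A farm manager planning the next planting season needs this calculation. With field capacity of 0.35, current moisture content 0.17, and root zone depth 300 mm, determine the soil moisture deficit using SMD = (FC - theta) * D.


SMD = (FC - theta) * D
    = (0.35 - 0.17) * 300
    = 0.180 * 300
    = 54 mm


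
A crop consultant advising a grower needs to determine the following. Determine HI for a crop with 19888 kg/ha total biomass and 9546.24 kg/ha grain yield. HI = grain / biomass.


HI = grain_yield / biomass
   = 9546.24 / 19888
   = 0.48


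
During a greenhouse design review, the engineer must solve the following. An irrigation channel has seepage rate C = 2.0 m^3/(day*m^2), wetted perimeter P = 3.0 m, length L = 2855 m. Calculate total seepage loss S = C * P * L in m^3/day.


S = C * P * L
  = 2.0 * 3.0 * 2855
  = 17130 m^3/day


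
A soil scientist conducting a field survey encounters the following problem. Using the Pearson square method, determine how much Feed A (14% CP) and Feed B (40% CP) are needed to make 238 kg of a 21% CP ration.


parts_A = CP_b - target = 40 - 21 = 19
parts_B = target - CP_a = 21 - 14 = 7
total_parts = 19 + 7 = 26
Feed A = 238 * 19 / 26 = 173.92 kg
Feed B = 238 * 7 / 26 = 64.08 kg

173.92 kg


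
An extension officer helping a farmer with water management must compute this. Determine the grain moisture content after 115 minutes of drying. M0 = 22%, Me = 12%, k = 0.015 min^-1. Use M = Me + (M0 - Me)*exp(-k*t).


M = Me + (M0 - Me) * e^(-k*t)
  = 12 + (22 - 12) * e^(-0.015*115)
  = 12 + 10 * e^(-1.725)
  = 12 + 10 * 0.17817
  = 12 + 1.7817
  = 13.78%


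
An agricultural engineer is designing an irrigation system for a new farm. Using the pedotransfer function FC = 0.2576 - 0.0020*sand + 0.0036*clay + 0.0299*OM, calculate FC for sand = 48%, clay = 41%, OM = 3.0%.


FC = 0.2576 - 0.0020*48 + 0.0036*41 + 0.0299*3.0
   = 0.2576 - 0.0960 + 0.1476 + 0.0897
   = 0.3989


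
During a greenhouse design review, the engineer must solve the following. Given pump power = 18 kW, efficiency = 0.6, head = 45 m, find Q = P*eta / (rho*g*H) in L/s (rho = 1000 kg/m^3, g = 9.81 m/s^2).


Q = (P * 1000 * eta) / (rho * g * H)
  = (18 * 1000 * 0.6) / (1000 * 9.81 * 45)
  = 10800 / 441450
  = 0.02446 m^3/s = 24.46 L/s


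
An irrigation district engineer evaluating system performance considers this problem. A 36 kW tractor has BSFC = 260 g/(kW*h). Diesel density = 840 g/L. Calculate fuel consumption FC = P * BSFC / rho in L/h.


FC = P * BSFC / rho_fuel
   = 36 * 260 / 840
   = 9360 / 840
   = 11.14 L/h


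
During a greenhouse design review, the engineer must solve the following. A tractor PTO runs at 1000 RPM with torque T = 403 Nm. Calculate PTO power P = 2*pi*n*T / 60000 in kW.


P = 2*pi*n*T / 60000
  = 2*pi * 1000 * 403 / 60000
  = 2532123.68 / 60000
  = 42.20 kW


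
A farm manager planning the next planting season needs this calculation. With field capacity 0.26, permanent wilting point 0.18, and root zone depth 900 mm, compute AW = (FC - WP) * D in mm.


AW = (FC - WP) * D
   = (0.26 - 0.18) * 900
   = 0.08 * 900
   = 72 mm


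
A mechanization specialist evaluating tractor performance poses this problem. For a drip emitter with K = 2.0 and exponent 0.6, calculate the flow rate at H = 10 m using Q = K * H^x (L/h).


Q = K * H^x
  = 2.0 * 10^0.6
  = 2.0 * 3.9811
  = 7.96 L/h


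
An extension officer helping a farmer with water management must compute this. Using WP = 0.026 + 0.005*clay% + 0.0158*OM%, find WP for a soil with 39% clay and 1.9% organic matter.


WP = 0.026 + 0.005*39 + 0.0158*1.9
   = 0.026 + 0.1950 + 0.0300
   = 0.2510


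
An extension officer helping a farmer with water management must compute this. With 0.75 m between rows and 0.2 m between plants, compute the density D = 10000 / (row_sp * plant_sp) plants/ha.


D = 10000 / (row_sp * plant_sp)
  = 10000 / (0.75 * 0.2)
  = 10000 / 0.1500
  = 66666.67 plants/ha


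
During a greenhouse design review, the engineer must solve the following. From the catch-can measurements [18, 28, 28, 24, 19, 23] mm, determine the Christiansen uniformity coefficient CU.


xbar = 140 / 6 = 23.333
sum|xi - xbar| = 20
CU = 100 * (1 - 20 / (6 * 23.333))
   = 100 * (1 - 0.1429)
   = 85.71%


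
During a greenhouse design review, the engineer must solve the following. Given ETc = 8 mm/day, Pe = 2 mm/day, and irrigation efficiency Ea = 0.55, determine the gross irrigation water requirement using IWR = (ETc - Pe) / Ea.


IWR = (ETc - Pe) / Ea
    = (8 - 2) / 0.55
    = 6 / 0.55
    = 10.91 mm/day


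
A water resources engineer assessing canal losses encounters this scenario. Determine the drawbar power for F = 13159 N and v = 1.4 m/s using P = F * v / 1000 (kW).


P = F * v / 1000
  = 13159 * 1.4 / 1000
  = 18422.60 / 1000
  = 18.42 kW


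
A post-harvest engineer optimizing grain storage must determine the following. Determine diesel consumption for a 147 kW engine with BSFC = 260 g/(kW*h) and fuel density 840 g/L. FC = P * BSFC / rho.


FC = P * BSFC / rho_fuel
   = 147 * 260 / 840
   = 38220 / 840
   = 45.50 L/h


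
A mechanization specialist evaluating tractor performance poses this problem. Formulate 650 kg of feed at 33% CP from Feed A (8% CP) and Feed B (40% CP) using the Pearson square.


parts_A = CP_b - target = 40 - 33 = 7
parts_B = target - CP_a = 33 - 8 = 25
total_parts = 7 + 25 = 32
Feed A = 650 * 7 / 32 = 142.19 kg
Feed B = 650 * 25 / 32 = 507.81 kg

142.19 kg


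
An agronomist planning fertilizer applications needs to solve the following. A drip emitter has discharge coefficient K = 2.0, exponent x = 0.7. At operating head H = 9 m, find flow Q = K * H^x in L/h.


Q = K * H^x
  = 2.0 * 9^0.7
  = 2.0 * 4.6555
  = 9.31 L/h


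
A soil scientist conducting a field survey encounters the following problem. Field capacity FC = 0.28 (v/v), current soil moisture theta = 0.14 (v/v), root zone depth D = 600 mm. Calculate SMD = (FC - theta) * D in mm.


SMD = (FC - theta) * D
    = (0.28 - 0.14) * 600
    = 0.140 * 600
    = 84 mm


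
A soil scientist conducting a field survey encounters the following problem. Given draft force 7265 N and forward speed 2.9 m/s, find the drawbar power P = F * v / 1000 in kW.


P = F * v / 1000
  = 7265 * 2.9 / 1000
  = 21068.50 / 1000
  = 21.07 kW


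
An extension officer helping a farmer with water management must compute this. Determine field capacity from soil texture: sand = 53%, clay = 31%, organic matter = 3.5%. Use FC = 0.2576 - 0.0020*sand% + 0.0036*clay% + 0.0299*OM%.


FC = 0.2576 - 0.0020*53 + 0.0036*31 + 0.0299*3.5
   = 0.2576 - 0.1060 + 0.1116 + 0.1047
   = 0.3679


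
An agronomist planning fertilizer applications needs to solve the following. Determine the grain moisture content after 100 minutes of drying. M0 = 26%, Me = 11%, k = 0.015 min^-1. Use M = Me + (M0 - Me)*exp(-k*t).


M = Me + (M0 - Me) * e^(-k*t)
  = 11 + (26 - 11) * e^(-0.015*100)
  = 11 + 15 * e^(-1.500)
  = 11 + 15 * 0.22313
  = 11 + 3.3470
  = 14.35%


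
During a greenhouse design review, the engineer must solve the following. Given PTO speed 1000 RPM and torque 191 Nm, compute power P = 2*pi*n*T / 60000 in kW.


P = 2*pi*n*T / 60000
  = 2*pi * 1000 * 191 / 60000
  = 1200088.39 / 60000
  = 20.00 kW


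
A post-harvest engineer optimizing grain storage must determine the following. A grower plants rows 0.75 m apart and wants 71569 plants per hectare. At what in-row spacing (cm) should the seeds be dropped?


spacing = 10000 / (row_sp * density)
        = 10000 / (0.75 * 71569)
        = 10000 / 53676.75
        = 0.18630 m = 18.63 cm


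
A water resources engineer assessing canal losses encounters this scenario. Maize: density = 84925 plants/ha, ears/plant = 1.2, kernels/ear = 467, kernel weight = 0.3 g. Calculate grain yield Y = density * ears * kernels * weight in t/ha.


Y = density * ears * kernels * kw
  = 84925 * 1.2 * 467 * 0.3 g/ha
  = 14277591 g/ha
  = 14277.59 kg/ha = 14.28 t/ha


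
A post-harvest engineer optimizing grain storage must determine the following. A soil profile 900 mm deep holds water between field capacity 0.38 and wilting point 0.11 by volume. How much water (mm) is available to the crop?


AW = (FC - WP) * D
   = (0.38 - 0.11) * 900
   = 0.27 * 900
   = 243 mm


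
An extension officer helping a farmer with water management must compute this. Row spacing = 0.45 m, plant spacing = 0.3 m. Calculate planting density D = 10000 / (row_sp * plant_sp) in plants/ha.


D = 10000 / (row_sp * plant_sp)
  = 10000 / (0.45 * 0.3)
  = 10000 / 0.1350
  = 74074.07 plants/ha


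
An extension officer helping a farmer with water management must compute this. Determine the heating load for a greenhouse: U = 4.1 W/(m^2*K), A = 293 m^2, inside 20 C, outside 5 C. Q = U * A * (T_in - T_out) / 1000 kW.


dT = 20 - (5) = 15 K
Q = U * A * dT
  = 4.1 * 293 * 15
  = 18019.50 W = 18.02 kW


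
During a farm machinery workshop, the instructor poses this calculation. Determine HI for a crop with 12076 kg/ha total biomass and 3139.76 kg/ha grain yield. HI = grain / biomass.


HI = grain_yield / biomass
   = 3139.76 / 12076
   = 0.26


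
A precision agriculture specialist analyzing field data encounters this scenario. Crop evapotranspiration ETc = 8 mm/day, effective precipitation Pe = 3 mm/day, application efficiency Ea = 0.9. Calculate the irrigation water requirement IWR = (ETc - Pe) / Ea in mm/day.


IWR = (ETc - Pe) / Ea
    = (8 - 3) / 0.9
    = 5 / 0.9
    = 5.56 mm/day


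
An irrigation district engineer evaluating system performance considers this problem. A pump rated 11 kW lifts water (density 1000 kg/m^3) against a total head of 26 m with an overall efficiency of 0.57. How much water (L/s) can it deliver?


Q = (P * 1000 * eta) / (rho * g * H)
  = (11 * 1000 * 0.57) / (1000 * 9.81 * 26)
  = 6270 / 255060
  = 0.02458 m^3/s = 24.58 L/s


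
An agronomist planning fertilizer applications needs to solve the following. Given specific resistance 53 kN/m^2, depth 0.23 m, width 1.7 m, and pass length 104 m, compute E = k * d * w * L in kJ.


E = k * d * w * L
  = 53 * 0.23 * 1.7 * 104
  = 2155.19 kJ


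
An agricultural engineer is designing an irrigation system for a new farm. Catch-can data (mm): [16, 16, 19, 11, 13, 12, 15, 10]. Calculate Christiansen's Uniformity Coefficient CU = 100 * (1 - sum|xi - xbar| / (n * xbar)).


xbar = 112 / 8 = 14
sum|xi - xbar| = 20
CU = 100 * (1 - 20 / (8 * 14))
   = 100 * (1 - 0.1786)
   = 82.14%


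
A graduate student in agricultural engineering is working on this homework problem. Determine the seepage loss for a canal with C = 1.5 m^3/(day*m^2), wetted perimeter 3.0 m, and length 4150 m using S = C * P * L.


S = C * P * L
  = 1.5 * 3.0 * 4150
  = 18675 m^3/day


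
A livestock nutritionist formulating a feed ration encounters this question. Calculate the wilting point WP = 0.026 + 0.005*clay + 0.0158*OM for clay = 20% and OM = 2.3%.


WP = 0.026 + 0.005*20 + 0.0158*2.3
   = 0.026 + 0.1000 + 0.0363
   = 0.1623


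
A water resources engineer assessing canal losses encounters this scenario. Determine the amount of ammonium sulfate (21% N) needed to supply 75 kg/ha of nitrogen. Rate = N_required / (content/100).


Rate = N_required / (N_content / 100)
     = 75 / (21 / 100)
     = 75 / 0.21
     = 357.14 kg/ha


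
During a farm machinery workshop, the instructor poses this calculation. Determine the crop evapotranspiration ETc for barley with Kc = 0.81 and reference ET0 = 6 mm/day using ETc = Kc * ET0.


ETc = Kc * ET0
    = 0.81 * 6
    = 4.86 mm/day


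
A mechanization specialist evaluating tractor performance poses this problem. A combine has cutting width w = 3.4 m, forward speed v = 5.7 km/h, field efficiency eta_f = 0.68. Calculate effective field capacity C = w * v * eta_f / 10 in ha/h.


C = w * v * eta_f / 10
  = 3.4 * 5.7 * 0.68 / 10
  = 13.18 / 10
  = 1.32 ha/h


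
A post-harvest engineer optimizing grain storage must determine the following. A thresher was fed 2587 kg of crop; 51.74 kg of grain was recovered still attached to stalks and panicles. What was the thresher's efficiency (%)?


eta = (total - unthreshed) / total * 100
    = (2587 - 51.74) / 2587 * 100
    = 2535.26 / 2587 * 100
    = 98%


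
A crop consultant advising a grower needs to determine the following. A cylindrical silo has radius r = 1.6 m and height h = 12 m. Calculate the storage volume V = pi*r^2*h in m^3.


V = pi * r^2 * h
  = pi * 1.6^2 * 12
  = pi * 2.56 * 12
  = 96.51 m^3


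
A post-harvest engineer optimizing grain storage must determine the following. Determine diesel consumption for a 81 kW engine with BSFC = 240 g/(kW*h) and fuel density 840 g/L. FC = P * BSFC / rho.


FC = P * BSFC / rho_fuel
   = 81 * 240 / 840
   = 19440 / 840
   = 23.14 L/h


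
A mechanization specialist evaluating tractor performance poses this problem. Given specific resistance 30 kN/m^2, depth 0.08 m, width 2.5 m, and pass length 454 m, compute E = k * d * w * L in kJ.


E = k * d * w * L
  = 30 * 0.08 * 2.5 * 454
  = 2724 kJ


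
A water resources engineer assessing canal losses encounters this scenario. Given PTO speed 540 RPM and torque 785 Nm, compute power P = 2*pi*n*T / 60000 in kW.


P = 2*pi*n*T / 60000
  = 2*pi * 540 * 785 / 60000
  = 2663442.25 / 60000
  = 44.39 kW


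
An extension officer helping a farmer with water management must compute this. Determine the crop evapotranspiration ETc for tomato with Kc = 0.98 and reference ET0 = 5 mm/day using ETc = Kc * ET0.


ETc = Kc * ET0
    = 0.98 * 5
    = 4.90 mm/day


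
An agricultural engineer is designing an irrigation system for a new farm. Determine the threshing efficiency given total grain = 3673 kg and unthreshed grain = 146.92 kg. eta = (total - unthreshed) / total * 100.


eta = (total - unthreshed) / total * 100
    = (3673 - 146.92) / 3673 * 100
    = 3526.08 / 3673 * 100
    = 96%


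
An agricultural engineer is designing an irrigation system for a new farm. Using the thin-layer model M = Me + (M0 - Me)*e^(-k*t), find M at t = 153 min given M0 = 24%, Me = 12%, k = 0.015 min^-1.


M = Me + (M0 - Me) * e^(-k*t)
  = 12 + (24 - 12) * e^(-0.015*153)
  = 12 + 12 * e^(-2.295)
  = 12 + 12 * 0.10076
  = 12 + 1.2091
  = 13.21%


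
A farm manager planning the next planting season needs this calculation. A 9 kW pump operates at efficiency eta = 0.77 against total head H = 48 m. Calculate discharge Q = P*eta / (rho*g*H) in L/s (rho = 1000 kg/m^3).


Q = (P * 1000 * eta) / (rho * g * H)
  = (9 * 1000 * 0.77) / (1000 * 9.81 * 48)
  = 6930 / 470880
  = 0.01472 m^3/s = 14.72 L/s


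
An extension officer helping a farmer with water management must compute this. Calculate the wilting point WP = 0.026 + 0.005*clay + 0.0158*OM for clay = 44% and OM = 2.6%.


WP = 0.026 + 0.005*44 + 0.0158*2.6
   = 0.026 + 0.2200 + 0.0411
   = 0.2871
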